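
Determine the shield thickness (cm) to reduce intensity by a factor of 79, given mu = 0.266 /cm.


x = ln(factor) / mu
x = ln(79) / 0.266
x = 16.426 cm

16.426


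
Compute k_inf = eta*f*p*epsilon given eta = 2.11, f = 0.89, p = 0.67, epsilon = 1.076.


k_inf = eta * f * p * epsilon
k_inf = 2.11 * 0.89 * 0.67 * 1.076
k_inf = 1.3538

1.3538


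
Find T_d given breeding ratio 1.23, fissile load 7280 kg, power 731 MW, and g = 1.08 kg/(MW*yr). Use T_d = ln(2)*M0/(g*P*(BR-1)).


Breeding gain G = BR - 1 = 1.23 - 1 = 0.23
Fissile production rate = g * P * G = 1.08 * 731 * 0.23 = 181.5804 kg/yr
T_d = ln(2) * M0 / (g * P * G)
T_d = ln(2) * 7280 / 181.5804 = 27.790 yr

27.790


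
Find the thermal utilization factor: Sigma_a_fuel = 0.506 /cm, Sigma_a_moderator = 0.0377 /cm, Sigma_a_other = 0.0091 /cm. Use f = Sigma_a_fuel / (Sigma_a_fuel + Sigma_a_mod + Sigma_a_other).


f = Sigma_a_fuel / (Sigma_a_fuel + Sigma_a_mod + Sigma_a_other)
f = 0.506 / (0.506 + 0.0377 + 0.0091)
f = 0.91534

0.91534


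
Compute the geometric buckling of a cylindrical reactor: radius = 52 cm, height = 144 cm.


B^2 = (2.405/R)^2 + (pi/H)^2
B^2 = (2.405/52)^2 + (pi/144)^2
B^2 = 0.0026150 /cm^2

0.0026150


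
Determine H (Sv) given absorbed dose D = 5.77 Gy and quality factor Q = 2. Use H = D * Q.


H = D * Q
H = 5.77 * 2
H = 11.540 Sv

11.540


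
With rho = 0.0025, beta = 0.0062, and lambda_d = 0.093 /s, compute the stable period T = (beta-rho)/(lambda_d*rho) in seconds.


T = (beta - rho) / (lambda_d * rho)
T = (0.0062 - 0.0025) / (0.093 * 0.0025)
T = 15.914 s

15.914


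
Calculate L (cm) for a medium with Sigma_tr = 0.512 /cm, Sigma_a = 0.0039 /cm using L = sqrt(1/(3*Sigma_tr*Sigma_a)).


D = 1 / (3 * Sigma_tr) = 1 / (3 * 0.512) = 0.6510417 cm
L = sqrt(D / Sigma_a)
L = sqrt(0.6510417 / 0.0039)
L = 12.920 cm

12.920


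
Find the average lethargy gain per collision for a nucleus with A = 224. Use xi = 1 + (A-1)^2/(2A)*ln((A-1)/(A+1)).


xi = 1 + (A-1)^2/(2A) * ln((A-1)/(A+1))
xi = 1 + (224-1)^2/(2*224) * ln((224-1)/(224 +1))
xi = 0.0089021

0.0089021


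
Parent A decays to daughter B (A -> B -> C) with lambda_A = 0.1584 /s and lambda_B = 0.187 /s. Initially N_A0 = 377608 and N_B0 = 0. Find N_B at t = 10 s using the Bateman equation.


N_B(t) = lambda_A * N_A0 / (lambda_B - lambda_A) * [exp(-lambda_A*t) - exp(-lambda_B*t)]
exp(-0.1584*10) = 0.2051528; exp(-0.187*10) = 0.1541237
N_B = 0.1584 * 377608 / (0.187 - 0.1584) * (0.2051528 - 0.1541237)
N_B = 106721

106721


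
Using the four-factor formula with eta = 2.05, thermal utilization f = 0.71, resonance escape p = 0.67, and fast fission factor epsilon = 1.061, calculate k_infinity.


k_inf = eta * f * p * epsilon
k_inf = 2.05 * 0.71 * 0.67 * 1.061
k_inf = 1.0347

1.0347


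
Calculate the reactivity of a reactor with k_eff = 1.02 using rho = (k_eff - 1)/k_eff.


rho = (k_eff - 1) / k_eff
rho = (1.02 - 1) / 1.02
rho = 0.019608

0.019608


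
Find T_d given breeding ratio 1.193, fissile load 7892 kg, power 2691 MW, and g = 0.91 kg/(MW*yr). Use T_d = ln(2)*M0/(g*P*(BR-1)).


Breeding gain G = BR - 1 = 1.193 - 1 = 0.193
Fissile production rate = g * P * G = 0.91 * 2691 * 0.193 = 472.62033 kg/yr
T_d = ln(2) * M0 / (g * P * G)
T_d = ln(2) * 7892 / 472.62033 = 11.574 yr

11.574


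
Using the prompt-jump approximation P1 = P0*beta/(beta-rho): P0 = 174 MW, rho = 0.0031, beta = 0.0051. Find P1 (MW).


P1/P0 = beta / (beta - rho)
P1/P0 = 0.0051 / (0.0051 - 0.0031) = 2.550000
P1 = 174 * 2.550000 = 443.70 MW

443.70


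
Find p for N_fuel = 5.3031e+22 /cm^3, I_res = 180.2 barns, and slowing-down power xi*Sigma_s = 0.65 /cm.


p = exp(-N * I * 1e-24 / (xi*Sigma_s))
p = exp(-5.3031e+22 * 180.2 * 1e-24 / 0.65)
p = 4.1217e-07

4.1217e-07


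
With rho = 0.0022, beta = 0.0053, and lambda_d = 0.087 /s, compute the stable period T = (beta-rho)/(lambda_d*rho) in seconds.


T = (beta - rho) / (lambda_d * rho)
T = (0.0053 - 0.0022) / (0.087 * 0.0022)
T = 16.196 s

16.196


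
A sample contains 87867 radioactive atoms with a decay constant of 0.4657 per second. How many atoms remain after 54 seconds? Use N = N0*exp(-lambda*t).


N = N0 * exp(-lambda * t)
N = 87867 * exp(-0.4657 * 54)
N = 1.0526e-06

1.0526e-06


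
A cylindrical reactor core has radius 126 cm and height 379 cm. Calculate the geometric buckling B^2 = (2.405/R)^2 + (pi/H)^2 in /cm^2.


B^2 = (2.405/R)^2 + (pi/H)^2
B^2 = (2.405/126)^2 + (pi/379)^2
B^2 = 4.3304e-04 /cm^2

4.3304e-04


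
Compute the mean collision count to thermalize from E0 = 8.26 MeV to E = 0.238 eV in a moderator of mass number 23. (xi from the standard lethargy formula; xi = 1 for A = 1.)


xi = 1 + (A-1)^2/(2A)*ln((A-1)/(A+1)) = 0.08448899 (for A = 23)
n = ln(E0/E) / xi
n = ln(8.26e6 / 0.238) / 0.08448899
n = ln(3.470588e+07) / 0.08448899 = 205.50

205.50


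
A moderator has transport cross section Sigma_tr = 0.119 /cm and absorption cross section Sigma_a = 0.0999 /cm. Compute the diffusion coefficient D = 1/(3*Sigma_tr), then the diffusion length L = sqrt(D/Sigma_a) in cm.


D = 1 / (3 * Sigma_tr) = 1 / (3 * 0.119) = 2.801120 cm
L = sqrt(D / Sigma_a)
L = sqrt(2.801120 / 0.0999)
L = 5.2952 cm

5.2952


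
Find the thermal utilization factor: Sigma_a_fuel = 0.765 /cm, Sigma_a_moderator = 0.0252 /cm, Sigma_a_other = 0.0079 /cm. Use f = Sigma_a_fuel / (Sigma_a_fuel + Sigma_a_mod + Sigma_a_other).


f = Sigma_a_fuel / (Sigma_a_fuel + Sigma_a_mod + Sigma_a_other)
f = 0.765 / (0.765 + 0.0252 + 0.0079)
f = 0.95853

0.95853


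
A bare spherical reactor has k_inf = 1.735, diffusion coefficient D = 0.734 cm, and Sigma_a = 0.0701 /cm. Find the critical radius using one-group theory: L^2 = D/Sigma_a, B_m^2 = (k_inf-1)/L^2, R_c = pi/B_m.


L^2 = D / Sigma_a = 0.734 / 0.0701 = 10.47076 cm^2
B_m^2 = (k_inf - 1) / L^2 = (1.735 - 1) / 10.47076 = 0.07019548 /cm^2
For a bare sphere: B_g = pi/R, so R_c = pi / sqrt(B_m^2)
R_c = pi / sqrt(0.07019548) = 11.858 cm

11.858


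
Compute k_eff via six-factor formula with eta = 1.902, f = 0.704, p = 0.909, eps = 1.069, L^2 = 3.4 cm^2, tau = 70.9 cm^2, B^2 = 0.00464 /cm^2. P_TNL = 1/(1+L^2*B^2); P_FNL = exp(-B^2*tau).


k_inf = eta*f*p*eps = 1.902*0.704*0.909*1.069 = 1.301142
P_TNL = 1/(1 + L^2*B^2) = 1/(1 + 3.4*0.00464) = 0.9844690
P_FNL = exp(-B^2*tau) = exp(-0.00464*70.9) = 0.7196603
k_eff = k_inf * P_TNL * P_FNL = 1.301142 * 0.9844690 * 0.7196603
k_eff = 0.92184

0.92184


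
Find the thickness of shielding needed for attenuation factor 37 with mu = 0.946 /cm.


x = ln(factor) / mu
x = ln(37) / 0.946
x = 3.8170 cm

3.8170


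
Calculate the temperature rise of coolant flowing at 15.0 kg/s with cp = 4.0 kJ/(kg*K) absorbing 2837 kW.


dT = Q / (m_dot * cp)
dT = 2837 / (15.0 * 4.0)
dT = 47.283 C

47.283


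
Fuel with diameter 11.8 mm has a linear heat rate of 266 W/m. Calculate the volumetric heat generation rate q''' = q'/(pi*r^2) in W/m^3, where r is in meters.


r = D / 2 / 1000 = 11.8 / 2 / 1000 = 0.0059 m
q''' = q' / (pi * r^2)
q''' = 266 / (pi * 0.0059^2)
q''' = 2.4324e+06 W/m^3

2.4324e+06


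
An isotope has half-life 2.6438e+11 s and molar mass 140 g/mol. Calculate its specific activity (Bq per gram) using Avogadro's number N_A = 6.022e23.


lambda = ln(2) / t_half = ln(2) / 2.6438e+11 = 2.621784e-12 /s
SA = lambda * N_A / M
SA = 2.621784e-12 * 6.022e23 / 140
SA = 1.1277e+10 Bq/g

1.1277e+10


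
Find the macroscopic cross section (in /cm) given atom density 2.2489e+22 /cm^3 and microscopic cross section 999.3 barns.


Sigma = N * sigma_barns * 1e-24
Sigma = 2.2489e+22 * 999.3 * 1e-24
Sigma = 22.473 /cm

22.473


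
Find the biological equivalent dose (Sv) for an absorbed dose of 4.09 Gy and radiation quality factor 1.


H = D * Q
H = 4.09 * 1
H = 4.0900 Sv

4.0900


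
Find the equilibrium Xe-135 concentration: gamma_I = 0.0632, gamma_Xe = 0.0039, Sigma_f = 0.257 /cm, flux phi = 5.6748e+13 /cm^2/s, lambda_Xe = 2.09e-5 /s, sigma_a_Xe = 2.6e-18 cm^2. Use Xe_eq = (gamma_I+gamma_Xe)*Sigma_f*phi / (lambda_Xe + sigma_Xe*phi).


Xe_eq = (gamma_I + gamma_Xe) * Sigma_f * phi / (lambda_Xe + sigma_Xe * phi)
Numerator = (0.0632 + 0.0039) * 0.257 * 5.6748e+13 = 9.786022e+11
Denominator = 2.09e-5 + 2.6e-18 * 5.6748e+13 = 1.684448e-04
Xe_eq = 9.786022e+11 / 1.684448e-04 = 5.8096e+15 /cm^3

5.8096e+15


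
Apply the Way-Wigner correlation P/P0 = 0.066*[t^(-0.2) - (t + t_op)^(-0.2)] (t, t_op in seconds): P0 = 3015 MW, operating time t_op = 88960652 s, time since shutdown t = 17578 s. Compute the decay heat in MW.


P/P0 = 0.066 * [t^(-0.2) - (t + t_op)^(-0.2)]
P/P0 = 0.066 * [17578^(-0.2) - (17578 + 88960652)^(-0.2)]
P/P0 = 0.066 * [0.1415814 - 0.02571244] = 0.007647351
P = 3015 * 0.007647351 = 23.057 MW

23.057


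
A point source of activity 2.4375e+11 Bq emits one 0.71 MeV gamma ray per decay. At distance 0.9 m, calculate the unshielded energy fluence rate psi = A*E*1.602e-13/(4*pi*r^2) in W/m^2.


psi = A * E * 1.602e-13 / (4*pi*r^2)
psi = 2.4375e+11 * 0.71 * 1.602e-13 / (4*pi*0.9^2)
psi = 0.0027238 W/m^2

0.0027238


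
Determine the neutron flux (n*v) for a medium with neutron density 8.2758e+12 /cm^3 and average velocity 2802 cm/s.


phi = n * v
phi = 8.2758e+12 * 2802
phi = 2.3189e+16 /cm^2/s

2.3189e+16


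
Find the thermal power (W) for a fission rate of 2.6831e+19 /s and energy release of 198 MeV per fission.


P = fission_rate * E_MeV * 1.602e-13
P = 2.6831e+19 * 198 * 1.602e-13
P = 8.5107e+08 W

8.5107e+08


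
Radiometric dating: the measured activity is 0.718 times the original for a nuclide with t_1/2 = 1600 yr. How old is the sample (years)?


lambda = ln(2) / t_half = ln(2) / 1600 = 4.332170e-04 /yr
t = -ln(A/A0) / lambda
t = -ln(0.718) / 4.332170e-04
t = 764.71 yr

764.71


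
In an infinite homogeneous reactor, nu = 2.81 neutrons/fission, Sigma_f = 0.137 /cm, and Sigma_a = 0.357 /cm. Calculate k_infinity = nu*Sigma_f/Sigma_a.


k_inf = nu * Sigma_f / Sigma_a
k_inf = 2.81 * 0.137 / 0.357
k_inf = 1.0783

1.0783


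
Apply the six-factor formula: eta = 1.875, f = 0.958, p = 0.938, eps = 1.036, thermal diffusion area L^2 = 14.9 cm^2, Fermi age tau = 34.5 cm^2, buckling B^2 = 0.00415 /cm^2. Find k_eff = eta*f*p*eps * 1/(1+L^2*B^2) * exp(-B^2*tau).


k_inf = eta*f*p*eps = 1.875*0.958*0.938*1.036 = 1.745538
P_TNL = 1/(1 + L^2*B^2) = 1/(1 + 14.9*0.00415) = 0.9417659
P_FNL = exp(-B^2*tau) = exp(-0.00415*34.5) = 0.8666024
k_eff = k_inf * P_TNL * P_FNL = 1.745538 * 0.9417659 * 0.8666024
k_eff = 1.4246

1.4246


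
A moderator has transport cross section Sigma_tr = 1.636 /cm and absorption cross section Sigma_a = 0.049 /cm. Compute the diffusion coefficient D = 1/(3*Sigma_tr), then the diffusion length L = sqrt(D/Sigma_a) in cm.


D = 1 / (3 * Sigma_tr) = 1 / (3 * 1.636) = 0.2037490 cm
L = sqrt(D / Sigma_a)
L = sqrt(0.2037490 / 0.049)
L = 2.0392 cm

2.0392


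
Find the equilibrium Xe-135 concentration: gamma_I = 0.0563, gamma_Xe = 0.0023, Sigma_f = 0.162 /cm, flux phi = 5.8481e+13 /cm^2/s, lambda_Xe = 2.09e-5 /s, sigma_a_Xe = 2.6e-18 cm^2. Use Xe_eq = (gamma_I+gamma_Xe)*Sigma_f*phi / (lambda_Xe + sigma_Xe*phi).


Xe_eq = (gamma_I + gamma_Xe) * Sigma_f * phi / (lambda_Xe + sigma_Xe * phi)
Numerator = (0.0563 + 0.0023) * 0.162 * 5.8481e+13 = 5.551718e+11
Denominator = 2.09e-5 + 2.6e-18 * 5.8481e+13 = 1.729506e-04
Xe_eq = 5.551718e+11 / 1.729506e-04 = 3.2100e+15 /cm^3

3.2100e+15


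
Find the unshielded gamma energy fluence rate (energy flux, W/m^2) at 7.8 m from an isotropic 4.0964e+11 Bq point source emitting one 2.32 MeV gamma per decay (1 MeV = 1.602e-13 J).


psi = A * E * 1.602e-13 / (4*pi*r^2)
psi = 4.0964e+11 * 2.32 * 1.602e-13 / (4*pi*7.8^2)
psi = 1.9914e-04 W/m^2

1.9914e-04


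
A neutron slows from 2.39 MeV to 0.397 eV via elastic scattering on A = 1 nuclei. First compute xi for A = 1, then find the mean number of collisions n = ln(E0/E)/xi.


xi = 1 + (A-1)^2/(2A)*ln((A-1)/(A+1)) = 1 (for A = 1)
n = ln(E0/E) / xi
n = ln(2.39e6 / 0.397) / 1
n = ln(6.020151e+06) / 1 = 15.611

15.611


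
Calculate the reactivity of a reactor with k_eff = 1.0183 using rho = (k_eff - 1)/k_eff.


rho = (k_eff - 1) / k_eff
rho = (1.0183 - 1) / 1.0183
rho = 0.017971

0.017971


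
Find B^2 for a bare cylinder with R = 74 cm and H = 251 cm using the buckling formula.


B^2 = (2.405/R)^2 + (pi/H)^2
B^2 = (2.405/74)^2 + (pi/251)^2
B^2 = 0.0012129 /cm^2

0.0012129


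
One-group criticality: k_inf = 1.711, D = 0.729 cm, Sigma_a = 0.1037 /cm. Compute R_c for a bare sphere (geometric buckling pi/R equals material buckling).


L^2 = D / Sigma_a = 0.729 / 0.1037 = 7.029894 cm^2
B_m^2 = (k_inf - 1) / L^2 = (1.711 - 1) / 7.029894 = 0.1011395 /cm^2
For a bare sphere: B_g = pi/R, so R_c = pi / sqrt(B_m^2)
R_c = pi / sqrt(0.1011395) = 9.8785 cm

9.8785


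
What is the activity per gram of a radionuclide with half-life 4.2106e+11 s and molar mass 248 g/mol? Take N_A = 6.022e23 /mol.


lambda = ln(2) / t_half = ln(2) / 4.2106e+11 = 1.646196e-12 /s
SA = lambda * N_A / M
SA = 1.646196e-12 * 6.022e23 / 248
SA = 3.9973e+09 Bq/g

3.9973e+09


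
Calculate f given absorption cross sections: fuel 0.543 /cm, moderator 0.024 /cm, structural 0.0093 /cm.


f = Sigma_a_fuel / (Sigma_a_fuel + Sigma_a_mod + Sigma_a_other)
f = 0.543 / (0.543 + 0.024 + 0.0093)
f = 0.94222

0.94222


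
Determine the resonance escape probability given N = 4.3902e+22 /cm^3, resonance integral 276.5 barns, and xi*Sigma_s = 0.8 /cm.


p = exp(-N * I * 1e-24 / (xi*Sigma_s))
p = exp(-4.3902e+22 * 276.5 * 1e-24 / 0.8)
p = 2.5714e-07

2.5714e-07


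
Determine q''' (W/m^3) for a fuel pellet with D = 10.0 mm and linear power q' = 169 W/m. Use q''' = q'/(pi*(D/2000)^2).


r = D / 2 / 1000 = 10.0 / 2 / 1000 = 0.005 m
q''' = q' / (pi * r^2)
q''' = 169 / (pi * 0.005^2)
q''' = 2.1518e+06 W/m^3

2.1518e+06


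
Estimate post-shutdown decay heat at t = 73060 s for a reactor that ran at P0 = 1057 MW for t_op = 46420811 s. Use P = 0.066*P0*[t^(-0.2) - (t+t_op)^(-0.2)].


P/P0 = 0.066 * [t^(-0.2) - (t + t_op)^(-0.2)]
P/P0 = 0.066 * [73060^(-0.2) - (73060 + 46420811)^(-0.2)]
P/P0 = 0.066 * [0.1064790 - 0.02927661] = 0.005095358
P = 1057 * 0.005095358 = 5.3858 MW

5.3858


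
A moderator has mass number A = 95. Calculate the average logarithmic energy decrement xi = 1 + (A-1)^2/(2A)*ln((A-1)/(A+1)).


xi = 1 + (A-1)^2/(2A) * ln((A-1)/(A+1))
xi = 1 + (95-1)^2/(2*95) * ln((95-1)/(95 +1))
xi = 0.020906

0.020906


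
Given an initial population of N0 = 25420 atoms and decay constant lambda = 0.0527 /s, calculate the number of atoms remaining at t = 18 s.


N = N0 * exp(-lambda * t)
N = 25420 * exp(-0.0527 * 18)
N = 9844.7

9844.7


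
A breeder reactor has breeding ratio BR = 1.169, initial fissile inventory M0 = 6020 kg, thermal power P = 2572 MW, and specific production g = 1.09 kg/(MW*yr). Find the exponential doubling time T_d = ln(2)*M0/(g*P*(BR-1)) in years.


Breeding gain G = BR - 1 = 1.169 - 1 = 0.169
Fissile production rate = g * P * G = 1.09 * 2572 * 0.169 = 473.78812 kg/yr
T_d = ln(2) * M0 / (g * P * G)
T_d = ln(2) * 6020 / 473.78812 = 8.8072 yr

8.8072


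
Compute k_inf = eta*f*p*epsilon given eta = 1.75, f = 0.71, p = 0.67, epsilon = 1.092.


k_inf = eta * f * p * epsilon
k_inf = 1.75 * 0.71 * 0.67 * 1.092
k_inf = 0.90906

0.90906


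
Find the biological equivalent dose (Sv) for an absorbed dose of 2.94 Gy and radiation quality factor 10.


H = D * Q
H = 2.94 * 10
H = 29.400 Sv

29.400


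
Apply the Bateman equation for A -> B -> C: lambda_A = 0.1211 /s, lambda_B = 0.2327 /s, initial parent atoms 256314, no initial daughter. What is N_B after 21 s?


N_B(t) = lambda_A * N_A0 / (lambda_B - lambda_A) * [exp(-lambda_A*t) - exp(-lambda_B*t)]
exp(-0.1211*21) = 0.07862229; exp(-0.2327*21) = 0.007546284
N_B = 0.1211 * 256314 / (0.2327 - 0.1211) * (0.07862229 - 0.007546284)
N_B = 19769

19769


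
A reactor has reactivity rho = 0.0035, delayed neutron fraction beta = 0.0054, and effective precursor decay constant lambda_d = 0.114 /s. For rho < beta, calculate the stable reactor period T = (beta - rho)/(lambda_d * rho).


T = (beta - rho) / (lambda_d * rho)
T = (0.0054 - 0.0035) / (0.114 * 0.0035)
T = 4.7619 s

4.7619


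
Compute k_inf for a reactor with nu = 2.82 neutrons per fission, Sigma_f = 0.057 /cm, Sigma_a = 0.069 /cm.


k_inf = nu * Sigma_f / Sigma_a
k_inf = 2.82 * 0.057 / 0.069
k_inf = 2.3296

2.3296


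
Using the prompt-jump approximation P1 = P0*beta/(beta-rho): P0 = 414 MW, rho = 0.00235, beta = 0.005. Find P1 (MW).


P1/P0 = beta / (beta - rho)
P1/P0 = 0.005 / (0.005 - 0.00235) = 1.886792
P1 = 414 * 1.886792 = 781.13 MW

781.13


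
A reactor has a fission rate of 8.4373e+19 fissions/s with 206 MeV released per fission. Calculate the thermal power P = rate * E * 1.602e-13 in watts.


P = fission_rate * E_MeV * 1.602e-13
P = 8.4373e+19 * 206 * 1.602e-13
P = 2.7844e+09 W

2.7844e+09


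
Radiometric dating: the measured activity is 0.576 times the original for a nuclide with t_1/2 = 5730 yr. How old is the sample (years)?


lambda = ln(2) / t_half = ln(2) / 5730 = 1.209681e-04 /yr
t = -ln(A/A0) / lambda
t = -ln(0.576) / 1.209681e-04
t = 4560.3 yr

4560.3


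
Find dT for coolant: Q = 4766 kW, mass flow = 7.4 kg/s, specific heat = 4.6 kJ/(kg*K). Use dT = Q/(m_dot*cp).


dT = Q / (m_dot * cp)
dT = 4766 / (7.4 * 4.6)
dT = 140.01 C

140.01


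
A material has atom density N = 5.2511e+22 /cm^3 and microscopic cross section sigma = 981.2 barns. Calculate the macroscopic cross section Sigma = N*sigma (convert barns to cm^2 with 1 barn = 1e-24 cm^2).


Sigma = N * sigma_barns * 1e-24
Sigma = 5.2511e+22 * 981.2 * 1e-24
Sigma = 51.524 /cm

51.524


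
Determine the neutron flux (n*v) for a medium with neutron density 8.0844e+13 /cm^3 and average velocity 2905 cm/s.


phi = n * v
phi = 8.0844e+13 * 2905
phi = 2.3485e+17 /cm^2/s

2.3485e+17


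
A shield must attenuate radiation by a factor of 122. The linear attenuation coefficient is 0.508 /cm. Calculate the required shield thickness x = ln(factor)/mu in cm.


x = ln(factor) / mu
x = ln(122) / 0.508
x = 9.4567 cm

9.4567


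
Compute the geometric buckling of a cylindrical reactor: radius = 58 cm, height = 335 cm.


B^2 = (2.405/R)^2 + (pi/H)^2
B^2 = (2.405/58)^2 + (pi/335)^2
B^2 = 0.0018073 /cm^2

0.0018073


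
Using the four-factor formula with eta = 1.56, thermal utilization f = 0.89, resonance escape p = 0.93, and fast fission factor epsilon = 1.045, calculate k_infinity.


k_inf = eta * f * p * epsilon
k_inf = 1.56 * 0.89 * 0.93 * 1.045
k_inf = 1.3493

1.3493


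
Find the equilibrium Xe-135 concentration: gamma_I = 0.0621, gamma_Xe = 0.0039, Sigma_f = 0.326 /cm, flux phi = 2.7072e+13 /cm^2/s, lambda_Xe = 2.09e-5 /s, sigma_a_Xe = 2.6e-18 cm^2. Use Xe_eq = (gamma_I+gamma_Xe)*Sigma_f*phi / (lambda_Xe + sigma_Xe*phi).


Xe_eq = (gamma_I + gamma_Xe) * Sigma_f * phi / (lambda_Xe + sigma_Xe * phi)
Numerator = (0.0621 + 0.0039) * 0.326 * 2.7072e+13 = 5.824812e+11
Denominator = 2.09e-5 + 2.6e-18 * 2.7072e+13 = 9.128720e-05
Xe_eq = 5.824812e+11 / 9.128720e-05 = 6.3808e+15 /cm^3

6.3808e+15


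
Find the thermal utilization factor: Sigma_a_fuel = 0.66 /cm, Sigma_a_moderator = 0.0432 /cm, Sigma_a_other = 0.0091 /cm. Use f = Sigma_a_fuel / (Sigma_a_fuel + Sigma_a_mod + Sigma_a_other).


f = Sigma_a_fuel / (Sigma_a_fuel + Sigma_a_mod + Sigma_a_other)
f = 0.66 / (0.66 + 0.0432 + 0.0091)
f = 0.92658

0.92658


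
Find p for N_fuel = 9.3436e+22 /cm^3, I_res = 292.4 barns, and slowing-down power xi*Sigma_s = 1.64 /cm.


p = exp(-N * I * 1e-24 / (xi*Sigma_s))
p = exp(-9.3436e+22 * 292.4 * 1e-24 / 1.64)
p = 5.8225e-08

5.8225e-08


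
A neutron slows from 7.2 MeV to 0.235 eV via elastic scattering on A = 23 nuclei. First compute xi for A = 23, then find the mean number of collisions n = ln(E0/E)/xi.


xi = 1 + (A-1)^2/(2A)*ln((A-1)/(A+1)) = 0.08448899 (for A = 23)
n = ln(E0/E) / xi
n = ln(7.2e6 / 0.235) / 0.08448899
n = ln(3.063830e+07) / 0.08448899 = 204.02

204.02


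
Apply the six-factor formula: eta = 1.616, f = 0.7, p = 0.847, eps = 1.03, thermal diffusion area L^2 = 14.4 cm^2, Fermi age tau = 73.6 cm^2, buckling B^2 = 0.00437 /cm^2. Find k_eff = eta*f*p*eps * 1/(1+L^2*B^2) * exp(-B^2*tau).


k_inf = eta*f*p*eps = 1.616*0.7*0.847*1.03 = 0.9868702
P_TNL = 1/(1 + L^2*B^2) = 1/(1 + 14.4*0.00437) = 0.9407975
P_FNL = exp(-B^2*tau) = exp(-0.00437*73.6) = 0.7249649
k_eff = k_inf * P_TNL * P_FNL = 0.9868702 * 0.9407975 * 0.7249649
k_eff = 0.67309

0.67309


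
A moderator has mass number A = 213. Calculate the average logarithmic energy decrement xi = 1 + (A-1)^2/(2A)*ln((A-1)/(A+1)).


xi = 1 + (A-1)^2/(2A) * ln((A-1)/(A+1))
xi = 1 + (213-1)^2/(2*213) * ln((213-1)/(213 +1))
xi = 0.0093604

0.0093604


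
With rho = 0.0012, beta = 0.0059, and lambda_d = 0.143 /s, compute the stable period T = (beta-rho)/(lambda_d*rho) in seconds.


T = (beta - rho) / (lambda_d * rho)
T = (0.0059 - 0.0012) / (0.143 * 0.0012)
T = 27.389 s

27.389


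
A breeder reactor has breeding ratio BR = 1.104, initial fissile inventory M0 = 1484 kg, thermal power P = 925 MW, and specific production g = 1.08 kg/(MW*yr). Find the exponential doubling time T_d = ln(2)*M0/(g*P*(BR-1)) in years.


Breeding gain G = BR - 1 = 1.104 - 1 = 0.104
Fissile production rate = g * P * G = 1.08 * 925 * 0.104 = 103.896 kg/yr
T_d = ln(2) * M0 / (g * P * G)
T_d = ln(2) * 1484 / 103.896 = 9.9006 yr

9.9006


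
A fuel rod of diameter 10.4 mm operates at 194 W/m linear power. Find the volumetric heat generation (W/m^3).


r = D / 2 / 1000 = 10.4 / 2 / 1000 = 0.0052 m
q''' = q' / (pi * r^2)
q''' = 194 / (pi * 0.0052^2)
q''' = 2.2837e+06 W/m^3

2.2837e+06


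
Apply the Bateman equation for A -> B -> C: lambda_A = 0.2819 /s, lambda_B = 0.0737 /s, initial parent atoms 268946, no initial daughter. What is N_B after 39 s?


N_B(t) = lambda_A * N_A0 / (lambda_B - lambda_A) * [exp(-lambda_A*t) - exp(-lambda_B*t)]
exp(-0.2819*39) = 1.680053e-05; exp(-0.0737*39) = 0.05645564
N_B = 0.2819 * 268946 / (0.0737 - 0.2819) * (1.680053e-05 - 0.05645564)
N_B = 20552

20552


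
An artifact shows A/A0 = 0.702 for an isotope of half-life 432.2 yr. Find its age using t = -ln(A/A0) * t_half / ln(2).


lambda = ln(2) / t_half = ln(2) / 432.2 = 0.001603765 /yr
t = -ln(A/A0) / lambda
t = -ln(0.702) / 0.001603765
t = 220.62 yr

220.62


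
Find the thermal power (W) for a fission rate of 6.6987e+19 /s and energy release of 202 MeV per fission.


P = fission_rate * E_MeV * 1.602e-13
P = 6.6987e+19 * 202 * 1.602e-13
P = 2.1677e+09 W

2.1677e+09


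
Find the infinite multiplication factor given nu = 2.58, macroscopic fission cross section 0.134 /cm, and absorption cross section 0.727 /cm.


k_inf = nu * Sigma_f / Sigma_a
k_inf = 2.58 * 0.134 / 0.727
k_inf = 0.47554

0.47554


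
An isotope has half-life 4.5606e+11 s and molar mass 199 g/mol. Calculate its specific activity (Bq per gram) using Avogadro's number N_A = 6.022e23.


lambda = ln(2) / t_half = ln(2) / 4.5606e+11 = 1.519860e-12 /s
SA = lambda * N_A / M
SA = 1.519860e-12 * 6.022e23 / 199
SA = 4.5993e+09 Bq/g

4.5993e+09


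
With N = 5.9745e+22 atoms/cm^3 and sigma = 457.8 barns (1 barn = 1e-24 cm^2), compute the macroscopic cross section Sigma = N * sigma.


Sigma = N * sigma_barns * 1e-24
Sigma = 5.9745e+22 * 457.8 * 1e-24
Sigma = 27.351 /cm

27.351


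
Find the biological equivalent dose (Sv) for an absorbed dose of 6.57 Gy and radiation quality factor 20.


H = D * Q
H = 6.57 * 20
H = 131.40 Sv

131.40


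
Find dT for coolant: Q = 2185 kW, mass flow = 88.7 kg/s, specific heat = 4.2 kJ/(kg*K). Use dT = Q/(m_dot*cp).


dT = Q / (m_dot * cp)
dT = 2185 / (88.7 * 4.2)
dT = 5.8651 C

5.8651


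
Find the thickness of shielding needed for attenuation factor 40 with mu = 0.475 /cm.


x = ln(factor) / mu
x = ln(40) / 0.475
x = 7.7661 cm

7.7661


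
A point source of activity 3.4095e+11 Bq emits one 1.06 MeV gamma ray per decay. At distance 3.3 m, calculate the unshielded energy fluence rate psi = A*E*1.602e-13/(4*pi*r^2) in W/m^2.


psi = A * E * 1.602e-13 / (4*pi*r^2)
psi = 3.4095e+11 * 1.06 * 1.602e-13 / (4*pi*3.3^2)
psi = 4.2308e-04 W/m^2

4.2308e-04


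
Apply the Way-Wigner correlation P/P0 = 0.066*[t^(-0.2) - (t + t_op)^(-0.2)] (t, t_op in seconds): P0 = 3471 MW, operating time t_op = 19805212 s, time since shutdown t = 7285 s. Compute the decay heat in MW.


P/P0 = 0.066 * [t^(-0.2) - (t + t_op)^(-0.2)]
P/P0 = 0.066 * [7285^(-0.2) - (7285 + 19805212)^(-0.2)]
P/P0 = 0.066 * [0.1688551 - 0.03472259] = 0.008852746
P = 3471 * 0.008852746 = 30.728 MW

30.728


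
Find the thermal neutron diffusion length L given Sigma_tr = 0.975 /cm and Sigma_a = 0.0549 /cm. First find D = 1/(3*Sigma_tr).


D = 1 / (3 * Sigma_tr) = 1 / (3 * 0.975) = 0.3418803 cm
L = sqrt(D / Sigma_a)
L = sqrt(0.3418803 / 0.0549)
L = 2.4955 cm

2.4955


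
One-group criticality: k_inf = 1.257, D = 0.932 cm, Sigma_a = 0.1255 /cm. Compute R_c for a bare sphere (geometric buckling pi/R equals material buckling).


L^2 = D / Sigma_a = 0.932 / 0.1255 = 7.426295 cm^2
B_m^2 = (k_inf - 1) / L^2 = (1.257 - 1) / 7.426295 = 0.03460676 /cm^2
For a bare sphere: B_g = pi/R, so R_c = pi / sqrt(B_m^2)
R_c = pi / sqrt(0.03460676) = 16.888 cm

16.888


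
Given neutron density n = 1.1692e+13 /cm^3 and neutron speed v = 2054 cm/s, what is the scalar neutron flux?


phi = n * v
phi = 1.1692e+13 * 2054
phi = 2.4015e+16 /cm^2/s

2.4015e+16


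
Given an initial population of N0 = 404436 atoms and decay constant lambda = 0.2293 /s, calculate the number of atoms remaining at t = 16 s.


N = N0 * exp(-lambda * t)
N = 404436 * exp(-0.2293 * 16)
N = 10316

10316


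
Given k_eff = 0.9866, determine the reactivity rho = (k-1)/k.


rho = (k_eff - 1) / k_eff
rho = (0.9866 - 1) / 0.9866
rho = -0.013582

-0.013582


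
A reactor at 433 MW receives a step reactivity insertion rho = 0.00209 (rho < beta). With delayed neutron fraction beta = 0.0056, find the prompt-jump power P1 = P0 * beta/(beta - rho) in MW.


P1/P0 = beta / (beta - rho)
P1/P0 = 0.0056 / (0.0056 - 0.00209) = 1.595442
P1 = 433 * 1.595442 = 690.83 MW

690.83


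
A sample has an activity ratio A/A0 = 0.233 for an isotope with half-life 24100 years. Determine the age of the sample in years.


lambda = ln(2) / t_half = ln(2) / 24100 = 2.876129e-05 /yr
t = -ln(A/A0) / lambda
t = -ln(0.233) / 2.876129e-05
t = 50649 yr

50649


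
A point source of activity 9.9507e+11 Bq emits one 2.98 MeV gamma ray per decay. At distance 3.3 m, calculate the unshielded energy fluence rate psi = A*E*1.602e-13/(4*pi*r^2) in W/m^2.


psi = A * E * 1.602e-13 / (4*pi*r^2)
psi = 9.9507e+11 * 2.98 * 1.602e-13 / (4*pi*3.3^2)
psi = 0.0034713 W/m^2

0.0034713


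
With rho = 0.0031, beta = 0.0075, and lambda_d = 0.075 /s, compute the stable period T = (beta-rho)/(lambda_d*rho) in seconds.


T = (beta - rho) / (lambda_d * rho)
T = (0.0075 - 0.0031) / (0.075 * 0.0031)
T = 18.925 s

18.925


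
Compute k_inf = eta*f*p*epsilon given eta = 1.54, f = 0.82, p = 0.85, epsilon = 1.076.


k_inf = eta * f * p * epsilon
k_inf = 1.54 * 0.82 * 0.85 * 1.076
k_inf = 1.1550

1.1550


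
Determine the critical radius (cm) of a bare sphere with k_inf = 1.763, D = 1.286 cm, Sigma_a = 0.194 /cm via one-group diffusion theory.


L^2 = D / Sigma_a = 1.286 / 0.194 = 6.628866 cm^2
B_m^2 = (k_inf - 1) / L^2 = (1.763 - 1) / 6.628866 = 0.1151026 /cm^2
For a bare sphere: B_g = pi/R, so R_c = pi / sqrt(B_m^2)
R_c = pi / sqrt(0.1151026) = 9.2599 cm

9.2599


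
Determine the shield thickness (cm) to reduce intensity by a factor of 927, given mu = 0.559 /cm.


x = ln(factor) / mu
x = ln(927) / 0.559
x = 12.222 cm

12.222


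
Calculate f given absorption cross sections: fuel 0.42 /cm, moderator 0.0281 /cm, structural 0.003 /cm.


f = Sigma_a_fuel / (Sigma_a_fuel + Sigma_a_mod + Sigma_a_other)
f = 0.42 / (0.42 + 0.0281 + 0.003)
f = 0.93106

0.93106


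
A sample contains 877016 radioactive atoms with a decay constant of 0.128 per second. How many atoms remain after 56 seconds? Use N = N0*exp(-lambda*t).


N = N0 * exp(-lambda * t)
N = 877016 * exp(-0.128 * 56)
N = 676.06

676.06


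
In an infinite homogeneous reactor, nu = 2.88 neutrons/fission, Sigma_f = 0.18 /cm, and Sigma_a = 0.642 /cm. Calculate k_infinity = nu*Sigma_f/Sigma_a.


k_inf = nu * Sigma_f / Sigma_a
k_inf = 2.88 * 0.18 / 0.642
k_inf = 0.80748

0.80748


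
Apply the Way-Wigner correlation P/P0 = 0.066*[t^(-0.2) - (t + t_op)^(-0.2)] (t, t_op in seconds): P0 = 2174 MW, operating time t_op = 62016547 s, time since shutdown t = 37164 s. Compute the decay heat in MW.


P/P0 = 0.066 * [t^(-0.2) - (t + t_op)^(-0.2)]
P/P0 = 0.066 * [37164^(-0.2) - (37164 + 62016547)^(-0.2)]
P/P0 = 0.066 * [0.1218921 - 0.02763417] = 0.006221023
P = 2174 * 0.006221023 = 13.525 MW

13.525


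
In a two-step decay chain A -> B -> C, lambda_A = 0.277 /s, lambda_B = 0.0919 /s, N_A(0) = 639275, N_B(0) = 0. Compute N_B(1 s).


N_B(t) = lambda_A * N_A0 / (lambda_B - lambda_A) * [exp(-lambda_A*t) - exp(-lambda_B*t)]
exp(-0.277*1) = 0.7580545; exp(-0.0919*1) = 0.9121964
N_B = 0.277 * 639275 / (0.0919 - 0.277) * (0.7580545 - 0.9121964)
N_B = 147463

147463


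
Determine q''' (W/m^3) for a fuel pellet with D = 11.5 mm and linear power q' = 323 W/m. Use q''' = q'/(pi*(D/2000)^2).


r = D / 2 / 1000 = 11.5 / 2 / 1000 = 0.00575 m
q''' = q' / (pi * r^2)
q''' = 323 / (pi * 0.00575^2)
q''' = 3.1097e+06 W/m^3

3.1097e+06


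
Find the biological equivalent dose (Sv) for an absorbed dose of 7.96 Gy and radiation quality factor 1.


H = D * Q
H = 7.96 * 1
H = 7.9600 Sv

7.9600


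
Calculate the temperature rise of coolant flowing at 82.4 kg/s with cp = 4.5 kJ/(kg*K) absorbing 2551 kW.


dT = Q / (m_dot * cp)
dT = 2551 / (82.4 * 4.5)
dT = 6.8797 C

6.8797


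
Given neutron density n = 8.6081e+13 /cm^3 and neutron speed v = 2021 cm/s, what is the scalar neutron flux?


phi = n * v
phi = 8.6081e+13 * 2021
phi = 1.7397e+17 /cm^2/s

1.7397e+17


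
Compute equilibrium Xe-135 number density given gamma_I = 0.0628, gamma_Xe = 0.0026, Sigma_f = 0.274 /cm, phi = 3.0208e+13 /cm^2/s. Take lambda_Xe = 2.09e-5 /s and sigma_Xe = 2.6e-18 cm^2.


Xe_eq = (gamma_I + gamma_Xe) * Sigma_f * phi / (lambda_Xe + sigma_Xe * phi)
Numerator = (0.0628 + 0.0026) * 0.274 * 3.0208e+13 = 5.413153e+11
Denominator = 2.09e-5 + 2.6e-18 * 3.0208e+13 = 9.944080e-05
Xe_eq = 5.413153e+11 / 9.944080e-05 = 5.4436e+15 /cm^3

5.4436e+15


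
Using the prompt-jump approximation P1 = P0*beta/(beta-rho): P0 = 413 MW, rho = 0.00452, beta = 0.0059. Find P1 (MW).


P1/P0 = beta / (beta - rho)
P1/P0 = 0.0059 / (0.0059 - 0.00452) = 4.275362
P1 = 413 * 4.275362 = 1765.7 MW

1765.7


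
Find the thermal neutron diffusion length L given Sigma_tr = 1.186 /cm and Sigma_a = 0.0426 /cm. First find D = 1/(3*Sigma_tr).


D = 1 / (3 * Sigma_tr) = 1 / (3 * 1.186) = 0.2810568 cm
L = sqrt(D / Sigma_a)
L = sqrt(0.2810568 / 0.0426)
L = 2.5686 cm

2.5686


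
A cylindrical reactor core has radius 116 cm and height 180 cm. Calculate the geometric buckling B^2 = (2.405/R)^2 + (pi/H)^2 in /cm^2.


B^2 = (2.405/R)^2 + (pi/H)^2
B^2 = (2.405/116)^2 + (pi/180)^2
B^2 = 7.3446e-04 /cm^2

7.3446e-04


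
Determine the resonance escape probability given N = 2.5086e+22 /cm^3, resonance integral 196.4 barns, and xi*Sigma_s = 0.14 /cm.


p = exp(-N * I * 1e-24 / (xi*Sigma_s))
p = exp(-2.5086e+22 * 196.4 * 1e-24 / 0.14)
p = 5.2033e-16

5.2033e-16


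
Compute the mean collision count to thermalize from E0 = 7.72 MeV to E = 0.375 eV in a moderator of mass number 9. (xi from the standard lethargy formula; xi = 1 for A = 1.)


xi = 1 + (A-1)^2/(2A)*ln((A-1)/(A+1)) = 0.2066007 (for A = 9)
n = ln(E0/E) / xi
n = ln(7.72e6 / 0.375) / 0.2066007
n = ln(2.058667e+07) / 0.2066007 = 81.511

81.511


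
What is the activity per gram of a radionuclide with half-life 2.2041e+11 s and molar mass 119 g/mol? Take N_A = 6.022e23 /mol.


lambda = ln(2) / t_half = ln(2) / 2.2041e+11 = 3.144808e-12 /s
SA = lambda * N_A / M
SA = 3.144808e-12 * 6.022e23 / 119
SA = 1.5914e+10 Bq/g

1.5914e+10


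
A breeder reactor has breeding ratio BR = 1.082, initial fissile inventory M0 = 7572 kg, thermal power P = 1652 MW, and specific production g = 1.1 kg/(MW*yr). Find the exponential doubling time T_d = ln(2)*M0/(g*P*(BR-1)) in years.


Breeding gain G = BR - 1 = 1.082 - 1 = 0.082
Fissile production rate = g * P * G = 1.1 * 1652 * 0.082 = 149.0104 kg/yr
T_d = ln(2) * M0 / (g * P * G)
T_d = ln(2) * 7572 / 149.0104 = 35.222 yr

35.222


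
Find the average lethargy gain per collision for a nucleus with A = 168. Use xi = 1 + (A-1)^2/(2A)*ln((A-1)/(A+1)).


xi = 1 + (A-1)^2/(2A) * ln((A-1)/(A+1))
xi = 1 + (168-1)^2/(2*168) * ln((168-1)/(168 +1))
xi = 0.011858

0.011858


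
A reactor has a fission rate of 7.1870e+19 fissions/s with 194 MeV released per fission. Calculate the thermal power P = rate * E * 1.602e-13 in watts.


P = fission_rate * E_MeV * 1.602e-13
P = 7.1870e+19 * 194 * 1.602e-13
P = 2.2336e+09 W

2.2336e+09


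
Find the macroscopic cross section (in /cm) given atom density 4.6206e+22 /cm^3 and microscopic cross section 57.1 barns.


Sigma = N * sigma_barns * 1e-24
Sigma = 4.6206e+22 * 57.1 * 1e-24
Sigma = 2.6384 /cm

2.6384


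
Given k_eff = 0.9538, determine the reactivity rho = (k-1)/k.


rho = (k_eff - 1) / k_eff
rho = (0.9538 - 1) / 0.9538
rho = -0.048438

-0.048438


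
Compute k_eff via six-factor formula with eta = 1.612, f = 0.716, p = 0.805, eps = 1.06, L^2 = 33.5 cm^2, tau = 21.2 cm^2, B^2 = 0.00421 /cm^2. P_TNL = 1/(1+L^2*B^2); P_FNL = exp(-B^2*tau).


k_inf = eta*f*p*eps = 1.612*0.716*0.805*1.06 = 0.9848720
P_TNL = 1/(1 + L^2*B^2) = 1/(1 + 33.5*0.00421) = 0.8763973
P_FNL = exp(-B^2*tau) = exp(-0.00421*21.2) = 0.9146151
k_eff = k_inf * P_TNL * P_FNL = 0.9848720 * 0.8763973 * 0.9146151
k_eff = 0.78944

0.78944


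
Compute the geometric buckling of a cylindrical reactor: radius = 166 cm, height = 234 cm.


B^2 = (2.405/R)^2 + (pi/H)^2
B^2 = (2.405/166)^2 + (pi/234)^2
B^2 = 3.9015e-04 /cm^2

3.9015e-04


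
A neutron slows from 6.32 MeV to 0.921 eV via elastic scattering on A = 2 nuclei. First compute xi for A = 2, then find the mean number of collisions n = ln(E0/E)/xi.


xi = 1 + (A-1)^2/(2A)*ln((A-1)/(A+1)) = 0.7253469 (for A = 2)
n = ln(E0/E) / xi
n = ln(6.32e6 / 0.921) / 0.7253469
n = ln(6.862106e+06) / 0.7253469 = 21.702

21.702


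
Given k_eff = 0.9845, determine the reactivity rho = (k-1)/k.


rho = (k_eff - 1) / k_eff
rho = (0.9845 - 1) / 0.9845
rho = -0.015744

-0.015744


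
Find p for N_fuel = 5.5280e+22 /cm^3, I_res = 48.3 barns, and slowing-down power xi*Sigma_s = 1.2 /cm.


p = exp(-N * I * 1e-24 / (xi*Sigma_s))
p = exp(-5.5280e+22 * 48.3 * 1e-24 / 1.2)
p = 0.10807

0.10807


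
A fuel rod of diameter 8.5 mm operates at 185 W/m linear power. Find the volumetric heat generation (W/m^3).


r = D / 2 / 1000 = 8.5 / 2 / 1000 = 0.00425 m
q''' = q' / (pi * r^2)
q''' = 185 / (pi * 0.00425^2)
q''' = 3.2602e+06 W/m^3

3.2602e+06


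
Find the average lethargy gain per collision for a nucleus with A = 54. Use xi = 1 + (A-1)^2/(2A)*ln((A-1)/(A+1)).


xi = 1 + (A-1)^2/(2A) * ln((A-1)/(A+1))
xi = 1 + (54-1)^2/(2*54) * ln((54-1)/(54 +1))
xi = 0.036584

0.036584


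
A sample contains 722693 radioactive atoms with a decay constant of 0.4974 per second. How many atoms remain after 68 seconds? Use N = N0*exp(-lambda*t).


N = N0 * exp(-lambda * t)
N = 722693 * exp(-0.4974 * 68)
N = 1.4782e-09

1.4782e-09


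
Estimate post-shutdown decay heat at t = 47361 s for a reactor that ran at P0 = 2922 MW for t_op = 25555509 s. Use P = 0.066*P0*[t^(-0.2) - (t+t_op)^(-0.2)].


P/P0 = 0.066 * [t^(-0.2) - (t + t_op)^(-0.2)]
P/P0 = 0.066 * [47361^(-0.2) - (47361 + 25555509)^(-0.2)]
P/P0 = 0.066 * [0.1161224 - 0.03298696] = 0.005486939
P = 2922 * 0.005486939 = 16.033 MW

16.033


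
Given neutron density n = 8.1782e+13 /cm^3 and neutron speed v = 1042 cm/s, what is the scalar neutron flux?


phi = n * v
phi = 8.1782e+13 * 1042
phi = 8.5217e+16 /cm^2/s

8.5217e+16


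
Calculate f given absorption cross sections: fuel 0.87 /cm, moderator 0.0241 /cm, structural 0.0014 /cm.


f = Sigma_a_fuel / (Sigma_a_fuel + Sigma_a_mod + Sigma_a_other)
f = 0.87 / (0.87 + 0.0241 + 0.0014)
f = 0.97152

0.97152


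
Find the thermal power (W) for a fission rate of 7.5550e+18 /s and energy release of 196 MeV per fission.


P = fission_rate * E_MeV * 1.602e-13
P = 7.5550e+18 * 196 * 1.602e-13
P = 2.3722e+08 W

2.3722e+08


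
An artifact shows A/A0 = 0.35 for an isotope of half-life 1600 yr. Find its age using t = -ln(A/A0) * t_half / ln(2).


lambda = ln(2) / t_half = ln(2) / 1600 = 4.332170e-04 /yr
t = -ln(A/A0) / lambda
t = -ln(0.35) / 4.332170e-04
t = 2423.3 yr

2423.3


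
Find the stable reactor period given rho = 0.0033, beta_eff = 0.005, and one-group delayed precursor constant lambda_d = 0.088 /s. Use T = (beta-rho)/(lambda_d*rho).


T = (beta - rho) / (lambda_d * rho)
T = (0.005 - 0.0033) / (0.088 * 0.0033)
T = 5.8540 s

5.8540


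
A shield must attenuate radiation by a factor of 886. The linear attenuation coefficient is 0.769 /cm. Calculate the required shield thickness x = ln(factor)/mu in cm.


x = ln(factor) / mu
x = ln(886) / 0.769
x = 8.8254 cm

8.8254


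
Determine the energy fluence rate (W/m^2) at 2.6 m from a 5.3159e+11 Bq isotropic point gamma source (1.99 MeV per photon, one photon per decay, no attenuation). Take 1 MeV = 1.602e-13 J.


psi = A * E * 1.602e-13 / (4*pi*r^2)
psi = 5.3159e+11 * 1.99 * 1.602e-13 / (4*pi*2.6^2)
psi = 0.0019950 W/m^2

0.0019950


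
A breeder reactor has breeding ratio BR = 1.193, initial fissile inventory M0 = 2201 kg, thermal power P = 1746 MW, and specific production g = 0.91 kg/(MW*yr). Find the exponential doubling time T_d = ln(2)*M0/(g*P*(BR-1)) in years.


Breeding gain G = BR - 1 = 1.193 - 1 = 0.193
Fissile production rate = g * P * G = 0.91 * 1746 * 0.193 = 306.64998 kg/yr
T_d = ln(2) * M0 / (g * P * G)
T_d = ln(2) * 2201 / 306.64998 = 4.9751 yr

4.9751


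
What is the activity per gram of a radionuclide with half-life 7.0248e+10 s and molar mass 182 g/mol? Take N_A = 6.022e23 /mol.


lambda = ln(2) / t_half = ln(2) / 7.0248e+10 = 9.867145e-12 /s
SA = lambda * N_A / M
SA = 9.867145e-12 * 6.022e23 / 182
SA = 3.2648e+10 Bq/g

3.2648e+10


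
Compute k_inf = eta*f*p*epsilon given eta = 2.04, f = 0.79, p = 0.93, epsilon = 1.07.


k_inf = eta * f * p * epsilon
k_inf = 2.04 * 0.79 * 0.93 * 1.07
k_inf = 1.6037

1.6037


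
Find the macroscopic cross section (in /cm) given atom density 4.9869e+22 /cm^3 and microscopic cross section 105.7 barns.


Sigma = N * sigma_barns * 1e-24
Sigma = 4.9869e+22 * 105.7 * 1e-24
Sigma = 5.2712 /cm

5.2712


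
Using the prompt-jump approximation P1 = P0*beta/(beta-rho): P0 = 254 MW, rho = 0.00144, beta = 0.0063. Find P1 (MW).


P1/P0 = beta / (beta - rho)
P1/P0 = 0.0063 / (0.0063 - 0.00144) = 1.296296
P1 = 254 * 1.296296 = 329.26 MW

329.26


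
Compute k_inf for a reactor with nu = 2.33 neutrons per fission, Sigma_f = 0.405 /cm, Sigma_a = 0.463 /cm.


k_inf = nu * Sigma_f / Sigma_a
k_inf = 2.33 * 0.405 / 0.463
k_inf = 2.0381

2.0381


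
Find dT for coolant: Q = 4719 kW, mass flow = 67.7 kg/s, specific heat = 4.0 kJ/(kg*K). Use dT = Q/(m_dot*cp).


dT = Q / (m_dot * cp)
dT = 4719 / (67.7 * 4.0)
dT = 17.426 C

17.426


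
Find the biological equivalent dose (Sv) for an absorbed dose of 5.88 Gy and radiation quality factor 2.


H = D * Q
H = 5.88 * 2
H = 11.760 Sv

11.760
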